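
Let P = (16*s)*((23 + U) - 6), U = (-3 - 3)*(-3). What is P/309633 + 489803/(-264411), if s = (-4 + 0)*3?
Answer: -51145338073/27290123721 ≈ -1.8741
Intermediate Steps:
s = -12 (s = -4*3 = -12)
U = 18 (U = -6*(-3) = 18)
P = -6720 (P = (16*(-12))*((23 + 18) - 6) = -192*(41 - 6) = -192*35 = -6720)
P/309633 + 489803/(-264411) = -6720/309633 + 489803/(-264411) = -6720*1/309633 + 489803*(-1/264411) = -2240/103211 - 489803/264411 = -51145338073/27290123721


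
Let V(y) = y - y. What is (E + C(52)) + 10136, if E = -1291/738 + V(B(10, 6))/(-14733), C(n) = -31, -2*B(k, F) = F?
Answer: 7456199/738 ≈ 10103.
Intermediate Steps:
B(k, F) = -F/2
V(y) = 0
E = -1291/738 (E = -1291/738 + 0/(-14733) = -1291*1/738 + 0*(-1/14733) = -1291/738 + 0 = -1291/738 ≈ -1.7493)
(E + C(52)) + 10136 = (-1291/738 - 31) + 10136 = -24169/738 + 10136 = 7456199/738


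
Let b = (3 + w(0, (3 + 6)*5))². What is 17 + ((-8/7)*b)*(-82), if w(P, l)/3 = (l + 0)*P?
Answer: 6023/7 ≈ 860.43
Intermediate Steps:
w(P, l) = 3*P*l (w(P, l) = 3*((l + 0)*P) = 3*(l*P) = 3*(P*l) = 3*P*l)
b = 9 (b = (3 + 3*0*((3 + 6)*5))² = (3 + 3*0*(9*5))² = (3 + 3*0*45)² = (3 + 0)² = 3² = 9)
17 + ((-8/7)*b)*(-82) = 17 + (-8/7*9)*(-82) = 17 + (-8*⅐*9)*(-82) = 17 - 8/7*9*(-82) = 17 - 72/7*(-82) = 17 + 5904/7 = 6023/7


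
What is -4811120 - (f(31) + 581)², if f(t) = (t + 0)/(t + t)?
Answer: -20597049/4 ≈ -5.1493e+6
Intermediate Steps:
f(t) = ½ (f(t) = t/((2*t)) = t*(1/(2*t)) = ½)
-4811120 - (f(31) + 581)² = -4811120 - (½ + 581)² = -4811120 - (1163/2)² = -4811120 - 1*1352569/4 = -4811120 - 1352569/4 = -20597049/4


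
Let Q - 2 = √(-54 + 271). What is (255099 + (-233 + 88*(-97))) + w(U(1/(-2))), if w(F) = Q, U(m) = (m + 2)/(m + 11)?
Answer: 246332 + √217 ≈ 2.4635e+5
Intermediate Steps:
U(m) = (2 + m)/(11 + m)
Q = 2 + √217 (Q = 2 + √(-54 + 271) = 2 + √217 ≈ 16.731)
w(F) = 2 + √217
(255099 + (-233 + 88*(-97))) + w(U(1/(-2))) = (255099 + (-233 + 88*(-97))) + (2 + √217) = (255099 + (-233 - 8536)) + (2 + √217) = (255099 - 8769) + (2 + √217) = 246330 + (2 + √217) = 246332 + √217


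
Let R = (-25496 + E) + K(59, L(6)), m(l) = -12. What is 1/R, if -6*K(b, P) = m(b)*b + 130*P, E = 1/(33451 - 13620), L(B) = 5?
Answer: -59493/1516258426 ≈ -3.9237e-5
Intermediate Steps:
E = 1/19831 ≈ 5.0426e-5
K(b, P) = 2*b - 65*P/3 (K(b, P) = -(-12*b + 130*P)/6 = 2*b - 65*P/3)
R = -1516258426/59493 (R = (-25496 + 1/19831) + (2*59 - 65/3*5) = -505611175/19831 + (118 - 325/3) = -505611175/19831 + 29/3 = -1516258426/59493 ≈ -25486.)
1/R = 1/(-1516258426/59493) = -59493/1516258426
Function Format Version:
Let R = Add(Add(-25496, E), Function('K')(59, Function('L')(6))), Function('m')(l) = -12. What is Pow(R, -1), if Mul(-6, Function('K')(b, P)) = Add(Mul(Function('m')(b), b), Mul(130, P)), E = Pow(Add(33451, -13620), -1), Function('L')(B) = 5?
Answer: Rational(-59493, 1516258426) ≈ -3.9237e-5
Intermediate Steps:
E = Rational(1, 19831) (E = Pow(19831, -1) = Rational(1, 19831) ≈ 5.0426e-5)
Function('K')(b, P) = Add(Mul(2, b), Mul(Rational(-65, 3), P)) (Function('K')(b, P) = Mul(Rational(-1, 6), Add(Mul(-12, b), Mul(130, P))) = Add(Mul(2, b), Mul(Rational(-65, 3), P)))
R = Rational(-1516258426, 59493) (R = Add(Add(-25496, Rational(1, 19831)), Add(Mul(2, 59), Mul(Rational(-65, 3), 5))) = Add(Rational(-505611175, 19831), Add(118, Rational(-325, 3))) = Add(Rational(-505611175, 19831), Rational(29, 3)) = Rational(-1516258426, 59493) ≈ -25486.)
Pow(R, -1) = Pow(Rational(-1516258426, 59493), -1) = Rational(-59493, 1516258426)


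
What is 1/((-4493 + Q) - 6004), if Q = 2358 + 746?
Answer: -1/7393 ≈ -0.00013526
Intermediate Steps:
Q = 3104
1/((-4493 + Q) - 6004) = 1/((-4493 + 3104) - 6004) = 1/(-1389 - 6004) = 1/(-7393) = -1/7393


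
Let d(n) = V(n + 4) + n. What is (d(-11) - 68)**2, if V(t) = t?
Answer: 7396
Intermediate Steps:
d(n) = 4 + 2*n (d(n) = (n + 4) + n = (4 + n) + n = 4 + 2*n)
(d(-11) - 68)**2 = ((4 + 2*(-11)) - 68)**2 = ((4 - 22) - 68)**2 = (-18 - 68)**2 = (-86)**2 = 7396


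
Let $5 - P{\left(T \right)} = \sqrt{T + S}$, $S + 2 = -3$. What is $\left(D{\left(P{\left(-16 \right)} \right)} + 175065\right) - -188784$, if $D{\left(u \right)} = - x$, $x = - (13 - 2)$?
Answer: $363860$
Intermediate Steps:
$S = -5$ ($S = -2 - 3 = -5$)
$P{\left(T \right)} = 5 - \sqrt{-5 + T}$ ($P{\left(T \right)} = 5 - \sqrt{T - 5} = 5 - \sqrt{-5 + T}$)
$x = -11$ ($x = \left(-1\right) 11 = -11$)
$D{\left(u \right)} = 11$ ($D{\left(u \right)} = \left(-1\right) \left(-11\right) = 11$)
$\left(D{\left(P{\left(-16 \right)} \right)} + 175065\right) - -188784 = \left(11 + 175065\right) - -188784 = 175076 + 188784 = 363860$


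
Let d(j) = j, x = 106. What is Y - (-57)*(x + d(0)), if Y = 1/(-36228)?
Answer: 218889575/36228 ≈ 6042.0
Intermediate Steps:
Y = -1/36228 ≈ -2.7603e-5
Y - (-57)*(x + d(0)) = -1/36228 - (-57)*(106 + 0) = -1/36228 - (-57)*106 = -1/36228 - 1*(-6042) = -1/36228 + 6042 = 218889575/36228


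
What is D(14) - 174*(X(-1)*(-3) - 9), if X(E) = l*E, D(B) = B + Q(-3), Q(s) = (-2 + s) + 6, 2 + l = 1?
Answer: 2103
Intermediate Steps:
l = -1 (l = -2 + 1 = -1)
Q(s) = 4 + s
D(B) = 1 + B (D(B) = B + (4 - 3) = B + 1 = 1 + B)
X(E) = -E
D(14) - 174*(X(-1)*(-3) - 9) = (1 + 14) - 174*(-1*(-1)*(-3) - 9) = 15 - 174*(1*(-3) - 9) = 15 - 174*(-3 - 9) = 15 - 174*(-12) = 15 + 2088 = 2103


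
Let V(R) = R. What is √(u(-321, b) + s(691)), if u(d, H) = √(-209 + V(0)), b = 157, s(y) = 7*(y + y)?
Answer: √(9674 + I*√209) ≈ 98.357 + 0.0735*I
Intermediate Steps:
s(y) = 14*y (s(y) = 7*(2*y) = 14*y)
u(d, H) = I*√209 (u(d, H) = √(-209 + 0) = √(-209) = I*√209)
√(u(-321, b) + s(691)) = √(I*√209 + 14*691) = √(I*√209 + 9674) = √(9674 + I*√209)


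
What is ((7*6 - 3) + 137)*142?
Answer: 24992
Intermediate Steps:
((7*6 - 3) + 137)*142 = ((42 - 3) + 137)*142 = (39 + 137)*142 = 176*142 = 24992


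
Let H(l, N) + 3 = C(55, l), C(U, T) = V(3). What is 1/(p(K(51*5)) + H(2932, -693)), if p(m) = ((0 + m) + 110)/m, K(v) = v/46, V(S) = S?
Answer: 51/1063 ≈ 0.047977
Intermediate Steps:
C(U, T) = 3
H(l, N) = 0 (H(l, N) = -3 + 3 = 0)
K(v) = v/46 (K(v) = v*(1/46) = v/46)
p(m) = (110 + m)/m (p(m) = (m + 110)/m = (110 + m)/m)
1/(p(K(51*5)) + H(2932, -693)) = 1/((110 + (51*5)/46)/(((51*5)/46)) + 0) = 1/((110 + (1/46)*255)/(((1/46)*255)) + 0) = 1/((110 + 255/46)/(255/46) + 0) = 1/((46/255)*(5315/46) + 0) = 1/(1063/51 + 0) = 1/(1063/51) = 51/1063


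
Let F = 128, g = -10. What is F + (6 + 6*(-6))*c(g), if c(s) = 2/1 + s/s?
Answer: 38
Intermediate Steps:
c(s) = 3 (c(s) = 2*1 + 1 = 2 + 1 = 3)
F + (6 + 6*(-6))*c(g) = 128 + (6 + 6*(-6))*3 = 128 + (6 - 36)*3 = 128 - 30*3 = 128 - 90 = 38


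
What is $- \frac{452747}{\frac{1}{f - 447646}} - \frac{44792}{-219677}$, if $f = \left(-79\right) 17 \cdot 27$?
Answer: $\frac{48128472112487925}{219677} \approx 2.1909 \cdot 10^{11}$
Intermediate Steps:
$f = -36261$ ($f = \left(-1343\right) 27 = -36261$)
$- \frac{452747}{\frac{1}{f - 447646}} - \frac{44792}{-219677} = - \frac{452747}{\frac{1}{-36261 - 447646}} - \frac{44792}{-219677} = - \frac{452747}{\frac{1}{-483907}} - - \frac{44792}{219677} = - \frac{452747}{- \frac{1}{483907}} + \frac{44792}{219677} = \left(-452747\right) \left(-483907\right) + \frac{44792}{219677} = 219087442529 + \frac{44792}{219677} = \frac{48128472112487925}{219677}$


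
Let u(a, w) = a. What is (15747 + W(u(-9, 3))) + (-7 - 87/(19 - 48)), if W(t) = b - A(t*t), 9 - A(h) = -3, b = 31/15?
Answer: 235996/15 ≈ 15733.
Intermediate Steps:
b = 31/15 (b = 31*(1/15) = 31/15 ≈ 2.0667)
A(h) = 12 (A(h) = 9 - 1*(-3) = 9 + 3 = 12)
W(t) = -149/15 (W(t) = 31/15 - 1*12 = 31/15 - 12 = -149/15)
(15747 + W(u(-9, 3))) + (-7 - 87/(19 - 48)) = (15747 - 149/15) + (-7 - 87/(19 - 48)) = 236056/15 + (-7 - 87/(-29)) = 236056/15 + (-7 - 87*(-1/29)) = 236056/15 + (-7 + 3) = 236056/15 - 4 = 235996/15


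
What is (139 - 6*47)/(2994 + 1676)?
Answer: -143/4670 ≈ -0.030621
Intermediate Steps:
(139 - 6*47)/(2994 + 1676) = (139 - 282)/4670 = -143*1/4670 = -143/4670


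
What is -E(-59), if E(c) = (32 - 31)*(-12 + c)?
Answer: 71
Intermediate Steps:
E(c) = -12 + c (E(c) = 1*(-12 + c) = -12 + c)
-E(-59) = -(-12 - 59) = -1*(-71) = 71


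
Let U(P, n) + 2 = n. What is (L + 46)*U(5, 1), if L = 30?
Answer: -76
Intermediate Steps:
U(P, n) = -2 + n
(L + 46)*U(5, 1) = (30 + 46)*(-2 + 1) = 76*(-1) = -76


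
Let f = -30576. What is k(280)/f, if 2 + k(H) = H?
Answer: -139/15288 ≈ -0.0090921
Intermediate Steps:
k(H) = -2 + H
k(280)/f = (-2 + 280)/(-30576) = 278*(-1/30576) = -139/15288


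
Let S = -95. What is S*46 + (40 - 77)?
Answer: -4407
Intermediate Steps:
S*46 + (40 - 77) = -95*46 + (40 - 77) = -4370 - 37 = -4407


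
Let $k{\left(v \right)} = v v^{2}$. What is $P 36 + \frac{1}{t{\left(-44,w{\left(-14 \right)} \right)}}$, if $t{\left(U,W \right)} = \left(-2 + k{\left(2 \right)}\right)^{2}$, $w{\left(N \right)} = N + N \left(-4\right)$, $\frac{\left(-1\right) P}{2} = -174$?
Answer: $\frac{451009}{36} \approx 12528.0$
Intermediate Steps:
$P = 348$ ($P = \left(-2\right) \left(-174\right) = 348$)
$k{\left(v \right)} = v^{3}$
$w{\left(N \right)} = - 3 N$ ($w{\left(N \right)} = N - 4 N = - 3 N$)
$t{\left(U,W \right)} = 36$ ($t{\left(U,W \right)} = \left(-2 + 2^{3}\right)^{2} = \left(-2 + 8\right)^{2} = 6^{2} = 36$)
$P 36 + \frac{1}{t{\left(-44,w{\left(-14 \right)} \right)}} = 348 \cdot 36 + \frac{1}{36} = 12528 + \frac{1}{36} = \frac{451009}{36}$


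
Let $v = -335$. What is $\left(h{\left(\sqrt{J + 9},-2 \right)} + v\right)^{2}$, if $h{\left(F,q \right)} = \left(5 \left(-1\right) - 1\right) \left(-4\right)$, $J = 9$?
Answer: $96721$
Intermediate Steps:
$h{\left(F,q \right)} = 24$ ($h{\left(F,q \right)} = \left(-5 - 1\right) \left(-4\right) = \left(-6\right) \left(-4\right) = 24$)
$\left(h{\left(\sqrt{J + 9},-2 \right)} + v\right)^{2} = \left(24 - 335\right)^{2} = \left(-311\right)^{2} = 96721$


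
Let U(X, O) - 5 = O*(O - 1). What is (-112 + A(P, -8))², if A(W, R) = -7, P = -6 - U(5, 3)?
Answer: 14161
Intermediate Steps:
U(X, O) = 5 + O*(-1 + O) (U(X, O) = 5 + O*(O - 1) = 5 + O*(-1 + O))
P = -17 (P = -6 - (5 + 3² - 1*3) = -6 - (5 + 9 - 3) = -6 - 1*11 = -6 - 11 = -17)
(-112 + A(P, -8))² = (-112 - 7)² = (-119)² = 14161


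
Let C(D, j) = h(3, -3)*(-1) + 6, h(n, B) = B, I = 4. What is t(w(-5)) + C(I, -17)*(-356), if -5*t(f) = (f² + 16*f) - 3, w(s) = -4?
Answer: -15969/5 ≈ -3193.8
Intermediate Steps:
C(D, j) = 9 (C(D, j) = -3*(-1) + 6 = 3 + 6 = 9)
t(f) = ⅗ - 16*f/5 - f²/5 (t(f) = -((f² + 16*f) - 3)/5 = -(-3 + f² + 16*f)/5 = ⅗ - 16*f/5 - f²/5)
t(w(-5)) + C(I, -17)*(-356) = (⅗ - 16/5*(-4) - ⅕*(-4)²) + 9*(-356) = (⅗ + 64/5 - ⅕*16) - 3204 = (⅗ + 64/5 - 16/5) - 3204 = 51/5 - 3204 = -15969/5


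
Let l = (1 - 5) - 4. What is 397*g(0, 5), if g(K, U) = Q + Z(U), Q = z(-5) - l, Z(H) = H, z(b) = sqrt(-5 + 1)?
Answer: 5161 + 794*I ≈ 5161.0 + 794.0*I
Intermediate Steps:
z(b) = 2*I (z(b) = sqrt(-4) = 2*I)
l = -8 (l = -4 - 4 = -8)
Q = 8 + 2*I (Q = 2*I - 1*(-8) = 2*I + 8 = 8 + 2*I ≈ 8.0 + 2.0*I)
g(K, U) = 8 + U + 2*I (g(K, U) = (8 + 2*I) + U = 8 + U + 2*I)
397*g(0, 5) = 397*(8 + 5 + 2*I) = 397*(13 + 2*I) = 5161 + 794*I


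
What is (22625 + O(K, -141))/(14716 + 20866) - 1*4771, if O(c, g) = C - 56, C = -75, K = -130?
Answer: -84869614/17791 ≈ -4770.4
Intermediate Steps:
O(c, g) = -131 (O(c, g) = -75 - 56 = -131)
(22625 + O(K, -141))/(14716 + 20866) - 1*4771 = (22625 - 131)/(14716 + 20866) - 1*4771 = 22494/35582 - 4771 = 22494*(1/35582) - 4771 = 11247/17791 - 4771 = -84869614/17791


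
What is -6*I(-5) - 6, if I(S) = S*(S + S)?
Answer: -306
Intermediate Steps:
I(S) = 2*S² (I(S) = S*(2*S) = 2*S²)
-6*I(-5) - 6 = -12*(-5)² - 6 = -12*25 - 6 = -6*50 - 6 = -300 - 6 = -306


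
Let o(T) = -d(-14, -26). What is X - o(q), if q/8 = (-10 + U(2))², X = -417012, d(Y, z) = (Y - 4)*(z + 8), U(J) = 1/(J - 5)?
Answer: -416688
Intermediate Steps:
U(J) = 1/(-5 + J)
d(Y, z) = (-4 + Y)*(8 + z)
q = 7688/9 (q = 8*(-10 + 1/(-5 + 2))² = 8*(-10 + 1/(-3))² = 8*(-10 - ⅓)² = 8*(-31/3)² = 8*(961/9) = 7688/9 ≈ 854.22)
o(T) = -324 (o(T) = -(-32 - 4*(-26) + 8*(-14) - 14*(-26)) = -(-32 + 104 - 112 + 364) = -1*324 = -324)
X - o(q) = -417012 - 1*(-324) = -417012 + 324 = -416688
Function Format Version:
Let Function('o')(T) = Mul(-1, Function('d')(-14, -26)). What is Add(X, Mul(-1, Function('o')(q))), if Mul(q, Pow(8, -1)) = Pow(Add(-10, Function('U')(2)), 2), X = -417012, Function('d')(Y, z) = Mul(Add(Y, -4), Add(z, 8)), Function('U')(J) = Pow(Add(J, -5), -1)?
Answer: -416688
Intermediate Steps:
Function('U')(J) = Pow(Add(-5, J), -1)
Function('d')(Y, z) = Mul(Add(-4, Y), Add(8, z))
q = Rational(7688, 9) (q = Mul(8, Pow(Add(-10, Pow(Add(-5, 2), -1)), 2)) = Mul(8, Pow(Add(-10, Pow(-3, -1)), 2)) = Mul(8, Pow(Add(-10, Rational(-1, 3)), 2)) = Mul(8, Pow(Rational(-31, 3), 2)) = Mul(8, Rational(961, 9)) = Rational(7688, 9) ≈ 854.22)
Function('o')(T) = -324 (Function('o')(T) = Mul(-1, Add(-32, Mul(-4, -26), Mul(8, -14), Mul(-14, -26))) = Mul(-1, Add(-32, 104, -112, 364)) = Mul(-1, 324) = -324)
Add(X, Mul(-1, Function('o')(q))) = Add(-417012, Mul(-1, -324)) = Add(-417012, 324) = -416688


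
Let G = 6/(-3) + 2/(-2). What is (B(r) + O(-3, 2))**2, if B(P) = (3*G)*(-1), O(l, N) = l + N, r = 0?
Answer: 64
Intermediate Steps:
G = -3 (G = 6*(-1/3) + 2*(-1/2) = -2 - 1 = -3)
O(l, N) = N + l
B(P) = 9 (B(P) = (3*(-3))*(-1) = -9*(-1) = 9)
(B(r) + O(-3, 2))**2 = (9 + (2 - 3))**2 = (9 - 1)**2 = 8**2 = 64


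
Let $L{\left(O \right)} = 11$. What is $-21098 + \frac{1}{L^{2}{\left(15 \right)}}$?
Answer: $- \frac{2552857}{121} \approx -21098.0$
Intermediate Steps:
$-21098 + \frac{1}{L^{2}{\left(15 \right)}} = -21098 + \frac{1}{11^{2}} = -21098 + \frac{1}{121} = - \frac{2552857}{121}$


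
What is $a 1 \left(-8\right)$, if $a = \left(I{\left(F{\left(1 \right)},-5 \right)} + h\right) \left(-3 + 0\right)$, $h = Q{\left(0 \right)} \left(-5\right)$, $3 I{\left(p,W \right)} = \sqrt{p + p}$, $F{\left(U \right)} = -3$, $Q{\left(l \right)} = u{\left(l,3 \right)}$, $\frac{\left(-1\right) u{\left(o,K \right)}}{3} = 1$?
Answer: $360 + 8 i \sqrt{6} \approx 360.0 + 19.596 i$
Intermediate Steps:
$u{\left(o,K \right)} = -3$ ($u{\left(o,K \right)} = \left(-3\right) 1 = -3$)
$Q{\left(l \right)} = -3$
$I{\left(p,W \right)} = \frac{\sqrt{2} \sqrt{p}}{3}$ ($I{\left(p,W \right)} = \frac{\sqrt{p + p}}{3} = \frac{\sqrt{2 p}}{3} = \frac{\sqrt{2} \sqrt{p}}{3}$)
$h = 15$ ($h = \left(-3\right) \left(-5\right) = 15$)
$a = -45 - i \sqrt{6}$ ($a = \left(\frac{\sqrt{2} \sqrt{-3}}{3} + 15\right) \left(-3 + 0\right) = \left(\frac{\sqrt{2} i \sqrt{3}}{3} + 15\right) \left(-3\right) = \left(\frac{i \sqrt{6}}{3} + 15\right) \left(-3\right) = \left(15 + \frac{i \sqrt{6}}{3}\right) \left(-3\right) = -45 - i \sqrt{6} \approx -45.0 - 2.4495 i$)
$a 1 \left(-8\right) = \left(-45 - i \sqrt{6}\right) 1 \left(-8\right) = \left(-45 - i \sqrt{6}\right) \left(-8\right) = 360 + 8 i \sqrt{6}$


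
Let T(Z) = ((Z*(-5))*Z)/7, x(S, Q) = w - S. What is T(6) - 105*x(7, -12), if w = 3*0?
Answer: 4965/7 ≈ 709.29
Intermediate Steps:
w = 0
x(S, Q) = -S (x(S, Q) = 0 - S = -S)
T(Z) = -5*Z²/7 (T(Z) = ((-5*Z)*Z)*(⅐) = -5*Z²*(⅐) = -5*Z²/7)
T(6) - 105*x(7, -12) = -5/7*6² - (-105)*7 = -5/7*36 - 105*(-7) = -180/7 + 735 = 4965/7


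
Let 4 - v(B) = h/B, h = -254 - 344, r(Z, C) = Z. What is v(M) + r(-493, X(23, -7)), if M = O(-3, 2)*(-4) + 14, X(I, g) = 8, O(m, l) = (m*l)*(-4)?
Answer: -20348/41 ≈ -496.29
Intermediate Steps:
O(m, l) = -4*l*m (O(m, l) = (l*m)*(-4) = -4*l*m)
h = -598
M = -82 (M = -4*2*(-3)*(-4) + 14 = 24*(-4) + 14 = -96 + 14 = -82)
v(B) = 4 + 598/B (v(B) = 4 - (-598)/B = 4 + 598/B)
v(M) + r(-493, X(23, -7)) = (4 + 598/(-82)) - 493 = (4 + 598*(-1/82)) - 493 = (4 - 299/41) - 493 = -135/41 - 493 = -20348/41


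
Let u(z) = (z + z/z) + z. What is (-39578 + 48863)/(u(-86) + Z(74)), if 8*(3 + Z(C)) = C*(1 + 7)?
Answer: -1857/20 ≈ -92.850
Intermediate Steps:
Z(C) = -3 + C (Z(C) = -3 + (C*(1 + 7))/8 = -3 + (C*8)/8 = -3 + (8*C)/8 = -3 + C)
u(z) = 1 + 2*z (u(z) = (z + 1) + z = (1 + z) + z = 1 + 2*z)
(-39578 + 48863)/(u(-86) + Z(74)) = (-39578 + 48863)/((1 + 2*(-86)) + (-3 + 74)) = 9285/((1 - 172) + 71) = 9285/(-171 + 71) = 9285/(-100) = 9285*(-1/100) = -1857/20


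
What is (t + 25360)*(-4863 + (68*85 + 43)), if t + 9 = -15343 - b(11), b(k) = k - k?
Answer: 9607680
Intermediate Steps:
b(k) = 0
t = -15352 (t = -9 + (-15343 - 1*0) = -9 + (-15343 + 0) = -9 - 15343 = -15352)
(t + 25360)*(-4863 + (68*85 + 43)) = (-15352 + 25360)*(-4863 + (68*85 + 43)) = 10008*(-4863 + (5780 + 43)) = 10008*(-4863 + 5823) = 10008*960 = 9607680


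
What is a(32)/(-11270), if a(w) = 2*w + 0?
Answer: -32/5635 ≈ -0.0056788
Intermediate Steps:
a(w) = 2*w
a(32)/(-11270) = (2*32)/(-11270) = 64*(-1/11270) = -32/5635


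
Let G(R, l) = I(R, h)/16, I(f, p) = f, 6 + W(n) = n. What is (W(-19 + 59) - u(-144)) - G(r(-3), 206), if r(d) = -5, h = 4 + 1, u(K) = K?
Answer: 2853/16 ≈ 178.31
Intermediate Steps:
W(n) = -6 + n
h = 5
G(R, l) = R/16
(W(-19 + 59) - u(-144)) - G(r(-3), 206) = ((-6 + (-19 + 59)) - 1*(-144)) - (-5)/16 = ((-6 + 40) + 144) - 1*(-5/16) = (34 + 144) + 5/16 = 178 + 5/16 = 2853/16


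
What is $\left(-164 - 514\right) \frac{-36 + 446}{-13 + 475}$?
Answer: $- \frac{46330}{77} \approx -601.69$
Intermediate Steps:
$\left(-164 - 514\right) \frac{-36 + 446}{-13 + 475} = \left(-164 - 514\right) \frac{410}{462} = \left(-164 - 514\right) 410 \cdot \frac{1}{462} = \left(-164 - 514\right) \frac{205}{231} = \left(-678\right) \frac{205}{231} = - \frac{46330}{77}$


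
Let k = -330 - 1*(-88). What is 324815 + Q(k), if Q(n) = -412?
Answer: 324403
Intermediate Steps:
k = -242 (k = -330 + 88 = -242)
324815 + Q(k) = 324815 - 412 = 324403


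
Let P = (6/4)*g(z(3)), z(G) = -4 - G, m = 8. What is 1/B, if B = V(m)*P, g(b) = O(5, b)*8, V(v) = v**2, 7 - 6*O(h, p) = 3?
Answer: 1/512 ≈ 0.0019531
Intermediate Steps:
O(h, p) = 2/3 (O(h, p) = 7/6 - 1/6*3 = 7/6 - 1/2 = 2/3)
g(b) = 16/3 (g(b) = (2/3)*8 = 16/3)
P = 8 (P = (6/4)*(16/3) = (6*(1/4))*(16/3) = (3/2)*(16/3) = 8)
B = 512 (B = 8**2*8 = 64*8 = 512)
1/B = 1/512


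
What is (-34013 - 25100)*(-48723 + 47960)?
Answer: 45103219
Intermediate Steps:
(-34013 - 25100)*(-48723 + 47960) = -59113*(-763) = 45103219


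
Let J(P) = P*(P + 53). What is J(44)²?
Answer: 18215824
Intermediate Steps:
J(P) = P*(53 + P)
J(44)² = (44*(53 + 44))² = (44*97)² = 4268² = 18215824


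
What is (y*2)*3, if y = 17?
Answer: 102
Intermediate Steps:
(y*2)*3 = (17*2)*3 = 34*3 = 102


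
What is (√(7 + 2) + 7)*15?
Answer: 150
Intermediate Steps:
(√(7 + 2) + 7)*15 = (√9 + 7)*15 = (3 + 7)*15 = 10*15 = 150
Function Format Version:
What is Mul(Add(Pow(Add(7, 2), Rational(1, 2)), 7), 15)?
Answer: 150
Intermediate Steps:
Mul(Add(Pow(Add(7, 2), Rational(1, 2)), 7), 15) = Mul(Add(Pow(9, Rational(1, 2)), 7), 15) = Mul(Add(3, 7), 15) = Mul(10, 15) = 150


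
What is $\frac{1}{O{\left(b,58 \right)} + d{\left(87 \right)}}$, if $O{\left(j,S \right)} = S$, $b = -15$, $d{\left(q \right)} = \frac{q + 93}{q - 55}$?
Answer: $\frac{8}{509} \approx 0.015717$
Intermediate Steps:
$d{\left(q \right)} = \frac{93 + q}{-55 + q}$
$\frac{1}{O{\left(b,58 \right)} + d{\left(87 \right)}} = \frac{1}{58 + \frac{93 + 87}{-55 + 87}} = \frac{1}{58 + \frac{1}{32} \cdot 180} = \frac{1}{58 + \frac{45}{8}} = \frac{1}{\frac{509}{8}} = \frac{8}{509}$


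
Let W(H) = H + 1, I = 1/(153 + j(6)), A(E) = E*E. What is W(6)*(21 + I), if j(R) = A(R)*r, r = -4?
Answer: 1330/9 ≈ 147.78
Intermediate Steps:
A(E) = E**2
j(R) = -4*R**2 (j(R) = R**2*(-4) = -4*R**2)
I = 1/9 (I = 1/(153 - 4*6**2) = 1/(153 - 4*36) = 1/(153 - 144) = 1/9 ≈ 0.11111)
W(H) = 1 + H
W(6)*(21 + I) = (1 + 6)*(21 + 1/9) = 7*(190/9) = 1330/9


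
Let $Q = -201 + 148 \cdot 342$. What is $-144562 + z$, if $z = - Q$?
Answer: $-194977$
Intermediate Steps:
$Q = 50415$ ($Q = -201 + 50616 = 50415$)
$z = -50415$ ($z = \left(-1\right) 50415 = -50415$)
$-144562 + z = -144562 - 50415 = -194977$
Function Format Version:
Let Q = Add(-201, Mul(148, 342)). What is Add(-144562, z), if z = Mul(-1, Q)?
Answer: -194977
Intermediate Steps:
Q = 50415 (Q = Add(-201, 50616) = 50415)
z = -50415 (z = Mul(-1, 50415) = -50415)
Add(-144562, z) = Add(-144562, -50415) = -194977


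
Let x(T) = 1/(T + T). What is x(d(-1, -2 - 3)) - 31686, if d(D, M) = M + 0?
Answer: -316861/10 ≈ -31686.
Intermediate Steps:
d(D, M) = M
x(T) = 1/(2*T)
x(d(-1, -2 - 3)) - 31686 = 1/(2*(-2 - 3)) - 31686 = (1/2)/(-5) - 31686 = (1/2)*(-1/5) - 31686 = -1/10 - 31686 = -316861/10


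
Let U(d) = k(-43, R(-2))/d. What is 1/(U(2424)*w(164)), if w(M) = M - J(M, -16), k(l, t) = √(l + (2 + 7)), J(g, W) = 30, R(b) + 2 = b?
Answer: -606*I*√34/1139 ≈ -3.1023*I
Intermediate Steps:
R(b) = -2 + b
k(l, t) = √(9 + l) (k(l, t) = √(l + 9) = √(9 + l))
w(M) = -30 + M (w(M) = M - 1*30 = M - 30 = -30 + M)
U(d) = I*√34/d (U(d) = √(9 - 43)/d = √(-34)/d = (I*√34)/d = I*√34/d)
1/(U(2424)*w(164)) = 1/(((I*√34/2424))*(-30 + 164)) = 1/((I*√34*(1/2424))*134) = (1/134)/(I*√34/2424) = -1212*I*√34/17*(1/134) = -606*I*√34/1139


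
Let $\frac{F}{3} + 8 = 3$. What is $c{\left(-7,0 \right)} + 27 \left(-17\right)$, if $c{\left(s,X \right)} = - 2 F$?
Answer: $-429$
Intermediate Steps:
$F = -15$ ($F = -24 + 3 \cdot 3 = -24 + 9 = -15$)
$c{\left(s,X \right)} = 30$ ($c{\left(s,X \right)} = \left(-2\right) \left(-15\right) = 30$)
$c{\left(-7,0 \right)} + 27 \left(-17\right) = 30 + 27 \left(-17\right) = 30 - 459 = -429$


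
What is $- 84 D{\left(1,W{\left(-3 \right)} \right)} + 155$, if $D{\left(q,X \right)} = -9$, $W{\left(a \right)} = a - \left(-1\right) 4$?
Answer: $911$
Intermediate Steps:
$W{\left(a \right)} = 4 + a$ ($W{\left(a \right)} = a - -4 = a + 4 = 4 + a$)
$- 84 D{\left(1,W{\left(-3 \right)} \right)} + 155 = \left(-84\right) \left(-9\right) + 155 = 756 + 155 = 911$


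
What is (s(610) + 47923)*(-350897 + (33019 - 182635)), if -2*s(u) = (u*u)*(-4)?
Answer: -396467859099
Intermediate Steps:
s(u) = 2*u² (s(u) = -u*u*(-4)/2 = -u²*(-4)/2 = -(-2)*u² = 2*u²)
(s(610) + 47923)*(-350897 + (33019 - 182635)) = (2*610² + 47923)*(-350897 + (33019 - 182635)) = (2*372100 + 47923)*(-350897 - 149616) = (744200 + 47923)*(-500513) = 792123*(-500513) = -396467859099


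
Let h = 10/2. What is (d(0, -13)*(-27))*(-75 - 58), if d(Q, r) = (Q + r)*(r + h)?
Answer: 373464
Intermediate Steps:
h = 5 (h = 10*(½) = 5)
d(Q, r) = (5 + r)*(Q + r) (d(Q, r) = (Q + r)*(r + 5) = (Q + r)*(5 + r) = (5 + r)*(Q + r))
(d(0, -13)*(-27))*(-75 - 58) = (((-13)² + 5*0 + 5*(-13) + 0*(-13))*(-27))*(-75 - 58) = ((169 + 0 - 65 + 0)*(-27))*(-133) = (104*(-27))*(-133) = -2808*(-133) = 373464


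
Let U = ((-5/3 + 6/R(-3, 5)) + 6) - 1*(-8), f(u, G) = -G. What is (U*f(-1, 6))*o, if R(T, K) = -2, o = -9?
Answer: 504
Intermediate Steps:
U = 28/3 (U = ((-5/3 + 6/(-2)) + 6) - 1*(-8) = ((-5*1/3 + 6*(-1/2)) + 6) + 8 = ((-5/3 - 3) + 6) + 8 = (-14/3 + 6) + 8 = 4/3 + 8 = 28/3 ≈ 9.3333)
(U*f(-1, 6))*o = (28*(-1*6)/3)*(-9) = ((28/3)*(-6))*(-9) = -56*(-9) = 504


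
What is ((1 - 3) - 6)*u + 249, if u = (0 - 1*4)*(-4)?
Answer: 121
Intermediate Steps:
u = 16 (u = (0 - 4)*(-4) = -4*(-4) = 16)
((1 - 3) - 6)*u + 249 = ((1 - 3) - 6)*16 + 249 = (-2 - 6)*16 + 249 = -8*16 + 249 = -128 + 249 = 121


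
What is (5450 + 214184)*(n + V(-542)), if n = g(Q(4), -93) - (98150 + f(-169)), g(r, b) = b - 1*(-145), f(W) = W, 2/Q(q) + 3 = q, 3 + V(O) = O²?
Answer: 43011365488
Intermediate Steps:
V(O) = -3 + O²
Q(q) = 2/(-3 + q)
g(r, b) = 145 + b (g(r, b) = b + 145 = 145 + b)
n = -97929 (n = (145 - 93) - (98150 - 169) = 52 - 1*97981 = 52 - 97981 = -97929)
(5450 + 214184)*(n + V(-542)) = (5450 + 214184)*(-97929 + (-3 + (-542)²)) = 219634*(-97929 + (-3 + 293764)) = 219634*(-97929 + 293761) = 219634*195832 = 43011365488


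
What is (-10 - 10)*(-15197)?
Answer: 303940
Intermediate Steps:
(-10 - 10)*(-15197) = -20*(-15197) = 303940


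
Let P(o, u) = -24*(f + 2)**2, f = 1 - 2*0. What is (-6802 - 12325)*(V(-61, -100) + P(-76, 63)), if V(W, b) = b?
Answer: 6044132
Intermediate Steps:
f = 1 (f = 1 + 0 = 1)
P(o, u) = -216 (P(o, u) = -24*(1 + 2)**2 = -24*3**2 = -24*9 = -216)
(-6802 - 12325)*(V(-61, -100) + P(-76, 63)) = (-6802 - 12325)*(-100 - 216) = -19127*(-316) = 6044132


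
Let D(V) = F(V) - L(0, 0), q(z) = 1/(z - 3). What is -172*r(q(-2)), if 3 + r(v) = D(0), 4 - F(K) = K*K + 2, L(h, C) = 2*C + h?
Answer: 172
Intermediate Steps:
L(h, C) = h + 2*C
F(K) = 2 - K² (F(K) = 4 - (K*K + 2) = 4 - (K² + 2) = 4 - (2 + K²) = 4 + (-2 - K²) = 2 - K²)
q(z) = 1/(-3 + z)
D(V) = 2 - V² (D(V) = (2 - V²) - (0 + 2*0) = (2 - V²) - (0 + 0) = (2 - V²) - 1*0 = (2 - V²) + 0 = 2 - V²)
r(v) = -1 (r(v) = -3 + (2 - 1*0²) = -3 + (2 - 1*0) = -3 + (2 + 0) = -3 + 2 = -1)
-172*r(q(-2)) = -172*(-1) = 172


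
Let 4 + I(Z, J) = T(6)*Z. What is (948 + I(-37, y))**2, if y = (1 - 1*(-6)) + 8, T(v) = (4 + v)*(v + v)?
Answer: 12222016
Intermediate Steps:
T(v) = 2*v*(4 + v) (T(v) = (4 + v)*(2*v) = 2*v*(4 + v))
y = 15 (y = (1 + 6) + 8 = 7 + 8 = 15)
I(Z, J) = -4 + 120*Z (I(Z, J) = -4 + (2*6*(4 + 6))*Z = -4 + (2*6*10)*Z = -4 + 120*Z)
(948 + I(-37, y))**2 = (948 + (-4 + 120*(-37)))**2 = (948 + (-4 - 4440))**2 = (948 - 4444)**2 = (-3496)**2 = 12222016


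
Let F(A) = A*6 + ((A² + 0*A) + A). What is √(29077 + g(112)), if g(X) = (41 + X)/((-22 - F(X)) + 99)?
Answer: √567288817186/4417 ≈ 170.52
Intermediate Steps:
F(A) = A² + 7*A (F(A) = 6*A + ((A² + 0) + A) = 6*A + (A² + A) = 6*A + (A + A²) = A² + 7*A)
g(X) = (41 + X)/(77 - X*(7 + X)) (g(X) = (41 + X)/((-22 - X*(7 + X)) + 99) = (41 + X)/(77 - X*(7 + X)))
√(29077 + g(112)) = √(29077 + (-41 - 1*112)/(-77 + 112*(7 + 112))) = √(29077 + (-41 - 112)/(-77 + 112*119)) = √(29077 - 153/(-77 + 13328)) = √(29077 - 153/13251) = √(29077 + (1/13251)*(-153)) = √(29077 - 51/4417) = √(128433058/4417) = √567288817186/4417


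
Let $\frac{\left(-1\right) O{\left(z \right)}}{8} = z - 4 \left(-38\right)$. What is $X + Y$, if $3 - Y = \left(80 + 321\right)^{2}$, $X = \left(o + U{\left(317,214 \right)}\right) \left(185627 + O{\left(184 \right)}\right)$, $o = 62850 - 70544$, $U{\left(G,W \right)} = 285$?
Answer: $-1355555849$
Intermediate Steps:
$O{\left(z \right)} = -1216 - 8 z$ ($O{\left(z \right)} = - 8 \left(z - 4 \left(-38\right)\right) = - 8 \left(z - -152\right) = - 8 \left(z + 152\right) = - 8 \left(152 + z\right) = -1216 - 8 z$)
$o = -7694$
$X = -1355395051$ ($X = \left(-7694 + 285\right) \left(185627 - 2688\right) = - 7409 \left(185627 - 2688\right) = \left(-7409\right) 182939 = -1355395051$)
$Y = -160798$ ($Y = 3 - \left(80 + 321\right)^{2} = 3 - 401^{2} = 3 - 160801 = -160798$)
$X + Y = -1355395051 - 160798 = -1355555849$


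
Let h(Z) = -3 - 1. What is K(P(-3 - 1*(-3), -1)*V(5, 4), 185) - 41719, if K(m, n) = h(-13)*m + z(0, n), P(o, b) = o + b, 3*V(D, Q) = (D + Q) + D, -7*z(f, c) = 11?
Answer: -875740/21 ≈ -41702.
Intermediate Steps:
z(f, c) = -11/7 (z(f, c) = -1/7*11 = -11/7)
h(Z) = -4
V(D, Q) = Q/3 + 2*D/3 (V(D, Q) = ((D + Q) + D)/3 = (Q + 2*D)/3 = Q/3 + 2*D/3)
P(o, b) = b + o
K(m, n) = -11/7 - 4*m (K(m, n) = -4*m - 11/7 = -11/7 - 4*m)
K(P(-3 - 1*(-3), -1)*V(5, 4), 185) - 41719 = (-11/7 - 4*(-1 + (-3 - 1*(-3)))*((1/3)*4 + (2/3)*5)) - 41719 = (-11/7 - 4*(-1 + (-3 + 3))*(4/3 + 10/3)) - 41719 = (-11/7 - 4*(-1 + 0)*14/3) - 41719 = (-11/7 - (-4)*14/3) - 41719 = (-11/7 - 4*(-14/3)) - 41719 = (-11/7 + 56/3) - 41719 = 359/21 - 41719 = -875740/21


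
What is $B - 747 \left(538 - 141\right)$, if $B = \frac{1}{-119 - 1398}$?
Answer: $- \frac{449880004}{1517} \approx -2.9656 \cdot 10^{5}$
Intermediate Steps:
$B = - \frac{1}{1517}$ ($B = \frac{1}{-1517} = - \frac{1}{1517} \approx -0.0006592$)
$B - 747 \left(538 - 141\right) = - \frac{1}{1517} - 747 \left(538 - 141\right) = - \frac{1}{1517} - 296559 = - \frac{449880004}{1517}$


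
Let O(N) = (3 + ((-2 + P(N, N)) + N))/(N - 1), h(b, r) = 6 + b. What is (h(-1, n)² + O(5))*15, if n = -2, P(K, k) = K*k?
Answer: 1965/4 ≈ 491.25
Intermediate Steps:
O(N) = (1 + N + N²)/(-1 + N) (O(N) = (3 + ((-2 + N*N) + N))/(N - 1) = (3 + ((-2 + N²) + N))/(-1 + N) = (3 + (-2 + N + N²))/(-1 + N) = (1 + N + N²)/(-1 + N))
(h(-1, n)² + O(5))*15 = ((6 - 1)² + (1 + 5 + 5²)/(-1 + 5))*15 = (5² + (1 + 5 + 25)/4)*15 = (25 + (¼)*31)*15 = (25 + 31/4)*15 = (131/4)*15 = 1965/4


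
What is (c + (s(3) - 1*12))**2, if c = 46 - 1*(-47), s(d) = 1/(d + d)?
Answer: 237169/36 ≈ 6588.0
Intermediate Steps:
s(d) = 1/(2*d)
c = 93 (c = 46 + 47 = 93)
(c + (s(3) - 1*12))**2 = (93 + ((1/2)/3 - 1*12))**2 = (93 + ((1/2)*(1/3) - 12))**2 = (93 + (1/6 - 12))**2 = (93 - 71/6)**2 = (487/6)**2 = 237169/36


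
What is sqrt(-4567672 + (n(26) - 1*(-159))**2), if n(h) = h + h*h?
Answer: I*sqrt(3826351) ≈ 1956.1*I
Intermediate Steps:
n(h) = h + h**2
sqrt(-4567672 + (n(26) - 1*(-159))**2) = sqrt(-4567672 + (26*(1 + 26) - 1*(-159))**2) = sqrt(-4567672 + (26*27 + 159)**2) = sqrt(-4567672 + (702 + 159)**2) = sqrt(-4567672 + 861**2) = sqrt(-4567672 + 741321) = sqrt(-3826351) = I*sqrt(3826351)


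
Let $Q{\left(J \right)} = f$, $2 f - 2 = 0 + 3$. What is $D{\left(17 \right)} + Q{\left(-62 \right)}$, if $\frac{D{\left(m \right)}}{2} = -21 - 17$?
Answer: $- \frac{147}{2} \approx -73.5$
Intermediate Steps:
$D{\left(m \right)} = -76$ ($D{\left(m \right)} = 2 \left(-21 - 17\right) = 2 \left(-38\right) = -76$)
$f = \frac{5}{2}$ ($f = 1 + \frac{0 + 3}{2} = 1 + \frac{1}{2} \cdot 3 = 1 + \frac{3}{2} = \frac{5}{2} \approx 2.5$)
$Q{\left(J \right)} = \frac{5}{2}$
$D{\left(17 \right)} + Q{\left(-62 \right)} = -76 + \frac{5}{2} = - \frac{147}{2}$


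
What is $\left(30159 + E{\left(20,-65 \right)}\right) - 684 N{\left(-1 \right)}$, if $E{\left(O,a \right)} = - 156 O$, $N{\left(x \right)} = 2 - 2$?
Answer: $27039$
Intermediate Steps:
$N{\left(x \right)} = 0$
$\left(30159 + E{\left(20,-65 \right)}\right) - 684 N{\left(-1 \right)} = \left(30159 - 3120\right) - 0 = \left(30159 - 3120\right) + 0 = 27039 + 0 = 27039$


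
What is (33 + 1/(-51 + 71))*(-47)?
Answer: -31067/20 ≈ -1553.3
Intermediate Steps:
(33 + 1/(-51 + 71))*(-47) = (33 + 1/20)*(-47) = (661/20)*(-47) = -31067/20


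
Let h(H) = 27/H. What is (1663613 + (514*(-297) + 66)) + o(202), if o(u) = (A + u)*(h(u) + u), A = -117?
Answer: 308696877/202 ≈ 1.5282e+6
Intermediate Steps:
o(u) = (-117 + u)*(u + 27/u) (o(u) = (-117 + u)*(27/u + u) = (-117 + u)*(u + 27/u))
(1663613 + (514*(-297) + 66)) + o(202) = (1663613 + (514*(-297) + 66)) + (27 + 202² - 3159/202 - 117*202) = (1663613 + (-152658 + 66)) + (27 + 40804 - 3159*1/202 - 23634) = (1663613 - 152592) + (27 + 40804 - 3159/202 - 23634) = 1511021 + 3470635/202 = 308696877/202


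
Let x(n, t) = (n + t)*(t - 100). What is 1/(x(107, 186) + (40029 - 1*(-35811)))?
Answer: 1/101038 ≈ 9.8973e-6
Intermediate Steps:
x(n, t) = (-100 + t)*(n + t) (x(n, t) = (n + t)*(-100 + t) = (-100 + t)*(n + t))
1/(x(107, 186) + (40029 - 1*(-35811))) = 1/((186² - 100*107 - 100*186 + 107*186) + (40029 - 1*(-35811))) = 1/((34596 - 10700 - 18600 + 19902) + (40029 + 35811)) = 1/(25198 + 75840) = 1/101038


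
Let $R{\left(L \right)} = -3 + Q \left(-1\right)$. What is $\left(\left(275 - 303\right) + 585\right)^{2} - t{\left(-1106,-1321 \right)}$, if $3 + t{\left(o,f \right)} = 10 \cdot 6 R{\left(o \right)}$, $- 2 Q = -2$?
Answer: $310492$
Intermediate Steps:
$Q = 1$ ($Q = \left(- \frac{1}{2}\right) \left(-2\right) = 1$)
$R{\left(L \right)} = -4$ ($R{\left(L \right)} = -3 + 1 \left(-1\right) = -3 - 1 = -4$)
$t{\left(o,f \right)} = -243$ ($t{\left(o,f \right)} = -3 + 10 \cdot 6 \left(-4\right) = -3 + 60 \left(-4\right) = -3 - 240 = -243$)
$\left(\left(275 - 303\right) + 585\right)^{2} - t{\left(-1106,-1321 \right)} = \left(\left(275 - 303\right) + 585\right)^{2} - -243 = \left(\left(275 - 303\right) + 585\right)^{2} + 243 = \left(-28 + 585\right)^{2} + 243 = 557^{2} + 243 = 310249 + 243 = 310492$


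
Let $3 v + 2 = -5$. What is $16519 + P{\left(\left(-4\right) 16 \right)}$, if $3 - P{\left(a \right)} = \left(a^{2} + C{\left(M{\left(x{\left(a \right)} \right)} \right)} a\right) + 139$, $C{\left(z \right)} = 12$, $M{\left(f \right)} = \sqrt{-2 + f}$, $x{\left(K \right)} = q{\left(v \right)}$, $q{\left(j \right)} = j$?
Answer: $13055$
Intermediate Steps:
$v = - \frac{7}{3}$ ($v = - \frac{2}{3} + \frac{1}{3} \left(-5\right) = - \frac{2}{3} - \frac{5}{3} = - \frac{7}{3} \approx -2.3333$)
$x{\left(K \right)} = - \frac{7}{3}$
$P{\left(a \right)} = -136 - a^{2} - 12 a$ ($P{\left(a \right)} = 3 - \left(\left(a^{2} + 12 a\right) + 139\right) = 3 - \left(139 + a^{2} + 12 a\right) = -136 - a^{2} - 12 a$)
$16519 + P{\left(\left(-4\right) 16 \right)} = 16519 - \left(136 + \left(\left(-4\right) 16\right)^{2} + 12 \left(-4\right) 16\right) = 16519 - 3464 = 13055$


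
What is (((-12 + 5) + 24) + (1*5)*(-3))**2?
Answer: 4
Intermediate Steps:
(((-12 + 5) + 24) + (1*5)*(-3))**2 = ((-7 + 24) + 5*(-3))**2 = (17 - 15)**2 = 2**2 = 4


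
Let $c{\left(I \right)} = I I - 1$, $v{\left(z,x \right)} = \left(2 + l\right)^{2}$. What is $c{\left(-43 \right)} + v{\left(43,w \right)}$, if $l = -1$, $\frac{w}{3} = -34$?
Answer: $1849$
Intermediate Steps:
$w = -102$ ($w = 3 \left(-34\right) = -102$)
$v{\left(z,x \right)} = 1$ ($v{\left(z,x \right)} = \left(2 - 1\right)^{2} = 1^{2} = 1$)
$c{\left(I \right)} = -1 + I^{2}$ ($c{\left(I \right)} = I^{2} - 1 = -1 + I^{2}$)
$c{\left(-43 \right)} + v{\left(43,w \right)} = \left(-1 + \left(-43\right)^{2}\right) + 1 = \left(-1 + 1849\right) + 1 = 1848 + 1 = 1849$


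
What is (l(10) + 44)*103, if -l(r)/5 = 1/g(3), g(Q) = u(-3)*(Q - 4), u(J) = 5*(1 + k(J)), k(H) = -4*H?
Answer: 59019/13 ≈ 4539.9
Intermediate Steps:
u(J) = 5 - 20*J (u(J) = 5*(1 - 4*J) = 5 - 20*J)
g(Q) = -260 + 65*Q (g(Q) = (5 - 20*(-3))*(Q - 4) = (5 + 60)*(-4 + Q) = 65*(-4 + Q) = -260 + 65*Q)
l(r) = 1/13 (l(r) = -5/(-260 + 65*3) = -5/(-260 + 195) = -5/(-65) = -5*(-1/65) = 1/13)
(l(10) + 44)*103 = (1/13 + 44)*103 = (573/13)*103 = 59019/13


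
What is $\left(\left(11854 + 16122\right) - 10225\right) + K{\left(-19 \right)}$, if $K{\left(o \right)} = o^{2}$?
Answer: $18112$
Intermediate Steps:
$\left(\left(11854 + 16122\right) - 10225\right) + K{\left(-19 \right)} = \left(\left(11854 + 16122\right) - 10225\right) + \left(-19\right)^{2} = \left(27976 - 10225\right) + 361 = 17751 + 361 = 18112$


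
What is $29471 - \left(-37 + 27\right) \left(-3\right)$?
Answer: $29441$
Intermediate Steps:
$29471 - \left(-37 + 27\right) \left(-3\right) = 29471 - \left(-10\right) \left(-3\right) = 29471 - 30 = 29441$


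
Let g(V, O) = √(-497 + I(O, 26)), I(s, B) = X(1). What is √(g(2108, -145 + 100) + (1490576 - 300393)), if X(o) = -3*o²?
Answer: √(1190183 + 10*I*√5) ≈ 1091.0 + 0.01*I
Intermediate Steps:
I(s, B) = -3 (I(s, B) = -3*1² = -3*1 = -3)
g(V, O) = 10*I*√5 (g(V, O) = √(-497 - 3) = √(-500) = 10*I*√5)
√(g(2108, -145 + 100) + (1490576 - 300393)) = √(10*I*√5 + (1490576 - 300393)) = √(10*I*√5 + 1190183) = √(1190183 + 10*I*√5)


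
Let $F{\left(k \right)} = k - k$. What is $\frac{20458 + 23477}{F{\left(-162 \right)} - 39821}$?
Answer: $- \frac{43935}{39821} \approx -1.1033$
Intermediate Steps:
$F{\left(k \right)} = 0$
$\frac{20458 + 23477}{F{\left(-162 \right)} - 39821} = \frac{20458 + 23477}{0 - 39821} = \frac{43935}{-39821} = 43935 \left(- \frac{1}{39821}\right) = - \frac{43935}{39821}$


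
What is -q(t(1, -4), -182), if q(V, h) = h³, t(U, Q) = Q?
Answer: 6028568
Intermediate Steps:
-q(t(1, -4), -182) = -1*(-182)³ = -1*(-6028568) = 6028568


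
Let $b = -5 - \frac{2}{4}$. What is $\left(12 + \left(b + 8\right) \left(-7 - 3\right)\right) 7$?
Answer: $-91$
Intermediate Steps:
$b = - \frac{11}{2}$ ($b = -5 - \frac{1}{2} = - \frac{11}{2} \approx -5.5$)
$\left(12 + \left(b + 8\right) \left(-7 - 3\right)\right) 7 = \left(12 + \left(- \frac{11}{2} + 8\right) \left(-7 - 3\right)\right) 7 = \left(12 + \frac{5}{2} \left(-10\right)\right) 7 = \left(12 - 25\right) 7 = \left(-13\right) 7 = -91$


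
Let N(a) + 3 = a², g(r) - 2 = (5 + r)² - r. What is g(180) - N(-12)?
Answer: 33906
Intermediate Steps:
g(r) = 2 + (5 + r)² - r (g(r) = 2 + ((5 + r)² - r) = 2 + (5 + r)² - r)
N(a) = -3 + a²
g(180) - N(-12) = (2 + (5 + 180)² - 1*180) - (-3 + (-12)²) = (2 + 185² - 180) - (-3 + 144) = (2 + 34225 - 180) - 1*141 = 34047 - 141 = 33906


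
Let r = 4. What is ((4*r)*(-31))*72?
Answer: -35712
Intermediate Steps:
((4*r)*(-31))*72 = ((4*4)*(-31))*72 = (16*(-31))*72 = -496*72 = -35712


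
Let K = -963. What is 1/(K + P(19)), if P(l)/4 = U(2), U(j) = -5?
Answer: -1/983 ≈ -0.0010173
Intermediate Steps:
P(l) = -20 (P(l) = 4*(-5) = -20)
1/(K + P(19)) = 1/(-963 - 20) = 1/(-983) = -1/983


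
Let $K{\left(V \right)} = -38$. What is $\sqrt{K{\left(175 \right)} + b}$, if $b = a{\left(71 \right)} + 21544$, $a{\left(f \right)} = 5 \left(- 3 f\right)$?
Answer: $\sqrt{20441} \approx 142.97$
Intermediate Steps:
$a{\left(f \right)} = - 15 f$
$b = 20479$ ($b = \left(-15\right) 71 + 21544 = -1065 + 21544 = 20479$)
$\sqrt{K{\left(175 \right)} + b} = \sqrt{-38 + 20479} = \sqrt{20441}$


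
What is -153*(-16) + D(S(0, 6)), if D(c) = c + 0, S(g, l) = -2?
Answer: 2446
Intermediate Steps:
D(c) = c
-153*(-16) + D(S(0, 6)) = -153*(-16) - 2 = 2448 - 2 = 2446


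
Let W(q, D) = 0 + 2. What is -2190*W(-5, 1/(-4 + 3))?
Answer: -4380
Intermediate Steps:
W(q, D) = 2
-2190*W(-5, 1/(-4 + 3)) = -2190*2 = -4380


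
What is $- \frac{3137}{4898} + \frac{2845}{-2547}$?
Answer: $- \frac{21924749}{12475206} \approx -1.7575$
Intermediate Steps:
$- \frac{3137}{4898} + \frac{2845}{-2547} = \left(-3137\right) \frac{1}{4898} + 2845 \left(- \frac{1}{2547}\right) = - \frac{3137}{4898} - \frac{2845}{2547} = - \frac{21924749}{12475206}$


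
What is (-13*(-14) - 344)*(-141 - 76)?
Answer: 35154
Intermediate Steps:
(-13*(-14) - 344)*(-141 - 76) = (182 - 344)*(-217) = -162*(-217) = 35154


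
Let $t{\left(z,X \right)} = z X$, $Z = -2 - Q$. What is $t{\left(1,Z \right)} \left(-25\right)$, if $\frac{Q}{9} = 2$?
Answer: $500$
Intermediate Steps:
$Q = 18$ ($Q = 9 \cdot 2 = 18$)
$Z = -20$ ($Z = -2 - 18 = -20$)
$t{\left(z,X \right)} = X z$
$t{\left(1,Z \right)} \left(-25\right) = \left(-20\right) 1 \left(-25\right) = \left(-20\right) \left(-25\right) = 500$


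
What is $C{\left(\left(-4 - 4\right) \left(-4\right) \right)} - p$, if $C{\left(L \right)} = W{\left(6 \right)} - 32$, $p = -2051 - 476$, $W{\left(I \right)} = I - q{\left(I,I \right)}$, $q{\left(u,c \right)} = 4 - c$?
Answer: $2503$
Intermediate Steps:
$W{\left(I \right)} = -4 + 2 I$ ($W{\left(I \right)} = I - \left(4 - I\right) = I + \left(-4 + I\right) = -4 + 2 I$)
$p = -2527$ ($p = -2051 - 476 = -2527$)
$C{\left(L \right)} = -24$ ($C{\left(L \right)} = \left(-4 + 2 \cdot 6\right) - 32 = \left(-4 + 12\right) - 32 = 8 - 32 = -24$)
$C{\left(\left(-4 - 4\right) \left(-4\right) \right)} - p = -24 - -2527 = -24 + 2527 = 2503$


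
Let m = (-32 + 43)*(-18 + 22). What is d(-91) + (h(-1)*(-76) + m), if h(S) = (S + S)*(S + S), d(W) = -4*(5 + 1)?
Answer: -284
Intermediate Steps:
d(W) = -24 (d(W) = -4*6 = -24)
m = 44 (m = 11*4 = 44)
h(S) = 4*S² (h(S) = (2*S)*(2*S) = 4*S²)
d(-91) + (h(-1)*(-76) + m) = -24 + ((4*(-1)²)*(-76) + 44) = -24 + ((4*1)*(-76) + 44) = -24 + (4*(-76) + 44) = -24 + (-304 + 44) = -24 - 260 = -284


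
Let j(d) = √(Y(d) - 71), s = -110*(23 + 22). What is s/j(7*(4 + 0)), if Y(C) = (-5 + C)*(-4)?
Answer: 4950*I*√163/163 ≈ 387.71*I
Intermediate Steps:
Y(C) = 20 - 4*C
s = -4950 (s = -110*45 = -4950)
j(d) = √(-51 - 4*d) (j(d) = √((20 - 4*d) - 71) = √(-51 - 4*d))
s/j(7*(4 + 0)) = -4950/√(-51 - 28*(4 + 0)) = -4950/√(-51 - 28*4) = -4950/√(-51 - 4*28) = -4950/√(-51 - 112) = -4950*(-I*√163/163) = -(-4950)*I*√163/163 = 4950*I*√163/163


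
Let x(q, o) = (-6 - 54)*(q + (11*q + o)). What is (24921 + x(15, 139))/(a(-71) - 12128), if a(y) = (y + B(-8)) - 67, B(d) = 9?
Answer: -5781/12257 ≈ -0.47165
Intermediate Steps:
x(q, o) = -720*q - 60*o (x(q, o) = -60*(q + (o + 11*q)) = -60*(o + 12*q) = -720*q - 60*o)
a(y) = -58 + y (a(y) = (y + 9) - 67 = (9 + y) - 67 = -58 + y)
(24921 + x(15, 139))/(a(-71) - 12128) = (24921 + (-720*15 - 60*139))/((-58 - 71) - 12128) = (24921 + (-10800 - 8340))/(-129 - 12128) = (24921 - 19140)/(-12257) = 5781*(-1/12257) = -5781/12257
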